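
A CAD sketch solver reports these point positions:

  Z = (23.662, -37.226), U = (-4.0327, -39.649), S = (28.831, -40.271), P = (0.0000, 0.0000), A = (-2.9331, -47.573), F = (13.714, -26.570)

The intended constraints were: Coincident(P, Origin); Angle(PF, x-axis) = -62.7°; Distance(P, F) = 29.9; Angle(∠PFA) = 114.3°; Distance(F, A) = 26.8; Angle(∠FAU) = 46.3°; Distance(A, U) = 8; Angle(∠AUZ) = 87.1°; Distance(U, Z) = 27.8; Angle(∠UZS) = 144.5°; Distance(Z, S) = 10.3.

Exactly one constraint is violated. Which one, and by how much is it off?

Distance(Z, S) = 10.3 — off by 4.30.

P = (0.00, 0.00) ✓; PF at -62.70° ✓; |PF| = 29.90 ✓; ∠PFA = 114.3° ✓; |FA| = 26.80 ✓; ∠FAU = 46.30° ✓; |AU| = 8.000 ✓; ∠AUZ = 87.10° ✓; |UZ| = 27.80 ✓; ∠UZS = 144.5° ✓; |ZS| = 5.999 ✗.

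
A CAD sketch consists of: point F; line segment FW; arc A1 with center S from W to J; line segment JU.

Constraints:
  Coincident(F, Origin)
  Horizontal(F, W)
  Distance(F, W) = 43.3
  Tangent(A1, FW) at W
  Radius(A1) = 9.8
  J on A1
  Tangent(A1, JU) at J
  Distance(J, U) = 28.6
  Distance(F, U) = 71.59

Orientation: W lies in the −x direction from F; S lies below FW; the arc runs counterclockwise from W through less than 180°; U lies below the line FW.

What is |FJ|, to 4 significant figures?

52.50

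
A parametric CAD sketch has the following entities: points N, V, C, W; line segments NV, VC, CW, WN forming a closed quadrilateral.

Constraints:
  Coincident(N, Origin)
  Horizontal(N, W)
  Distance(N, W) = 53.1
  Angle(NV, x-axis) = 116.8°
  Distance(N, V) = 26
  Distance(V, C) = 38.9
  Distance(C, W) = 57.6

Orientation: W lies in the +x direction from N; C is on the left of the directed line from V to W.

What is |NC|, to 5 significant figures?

50.494

N is at the origin; NW is horizontal with |NW| = 53.1 and W in +x, so W = (53.1, 0). NV runs at 116.8° with |NV| = 26.0, so V = (-11.723, 23.207). C is determined by |VC| = 38.9 and |CW| = 57.6 together: it lies at the intersection of circle(V, 38.9) and circle(W, 57.6). With |VW| = 68.852, the foot of the radical line on VW is 21.321 from V and the perpendicular offset is √(38.9² − 21.321²) = 32.536. Taking the left-of-VW solution: C = (19.318, 46.653).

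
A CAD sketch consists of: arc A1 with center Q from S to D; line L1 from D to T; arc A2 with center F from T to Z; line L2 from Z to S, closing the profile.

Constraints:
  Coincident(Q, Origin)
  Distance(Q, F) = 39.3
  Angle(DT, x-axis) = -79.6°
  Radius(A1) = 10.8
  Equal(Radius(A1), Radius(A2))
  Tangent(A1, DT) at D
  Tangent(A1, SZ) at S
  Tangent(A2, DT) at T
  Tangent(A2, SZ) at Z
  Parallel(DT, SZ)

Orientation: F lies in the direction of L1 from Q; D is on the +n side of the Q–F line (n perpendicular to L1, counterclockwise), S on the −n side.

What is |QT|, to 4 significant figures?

40.76

The slot axis is L1's direction at -79.6°, so u = (cos -79.6°, sin -79.6°) = (0.1805, -0.9836) and n = (−sin -79.6°, cos -79.6°) = (0.9836, 0.1805). Q is at the origin and F lies 39.3 along u from Q, so F = 39.3·u = (7.094, -38.65). Tangency of A1 to both parallel lines with radius 10.8 puts D and S at Q ± 10.8·n: D = (10.62, 1.950), S = (-10.62, -1.950). Equal radii place T and Z the same way about F: T = F + 10.8·n = (17.72, -36.70), Z = F − 10.8·n = (-3.528, -40.60). Then |QT| = |T − Q| = 40.76.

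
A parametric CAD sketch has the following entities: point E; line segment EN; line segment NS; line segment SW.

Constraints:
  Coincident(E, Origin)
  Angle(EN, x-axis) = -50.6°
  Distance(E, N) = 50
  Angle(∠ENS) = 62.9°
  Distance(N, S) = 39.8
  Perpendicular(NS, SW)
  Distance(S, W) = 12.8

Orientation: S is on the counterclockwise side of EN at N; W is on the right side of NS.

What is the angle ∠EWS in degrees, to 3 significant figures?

16.5°

E is at the origin; EN runs at -50.6° with length 50.0, so N = 50.0·(cos -50.6°, sin -50.6°) = (31.7, -38.6). ∠ENS = 62.9°, so NS runs at -50.6° + (180° − 62.9°) = 66.5° from the x-axis; with |NS| = 39.8, S = N + 39.8·(cos 66.5°, sin 66.5°) = (47.6, -2.14). NS ⟂ SW; with |SW| = 12.8 on the right of NS, W = S + 12.8·(0.917, -0.399) = (59.3, -7.24). Then cos ∠EWS = WE·WS / (|WE||WS|), giving 16.5°.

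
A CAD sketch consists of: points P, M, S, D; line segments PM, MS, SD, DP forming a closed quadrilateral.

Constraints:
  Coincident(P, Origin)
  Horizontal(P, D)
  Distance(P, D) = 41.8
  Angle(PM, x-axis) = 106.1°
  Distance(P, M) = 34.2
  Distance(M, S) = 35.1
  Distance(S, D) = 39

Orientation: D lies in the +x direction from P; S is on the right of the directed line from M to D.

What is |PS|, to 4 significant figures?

2.800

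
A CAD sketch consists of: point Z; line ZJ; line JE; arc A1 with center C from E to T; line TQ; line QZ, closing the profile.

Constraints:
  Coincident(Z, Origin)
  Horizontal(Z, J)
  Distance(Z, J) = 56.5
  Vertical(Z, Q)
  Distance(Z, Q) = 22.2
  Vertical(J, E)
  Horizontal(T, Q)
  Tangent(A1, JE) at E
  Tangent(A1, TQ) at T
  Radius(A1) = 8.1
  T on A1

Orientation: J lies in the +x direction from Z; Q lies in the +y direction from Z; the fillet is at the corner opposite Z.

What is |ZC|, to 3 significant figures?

50.4

ZQ is vertical with |ZQ| = 22.2 and Q on the +y side, so Q = (0.00, 22.2). The virtual corner opposite Z is at (56.5, 22.2). A1 meets JE tangentially, so CE is at right angles to JE and the tangent condition forces CT to be normal to TQ, with radius 8.1, so the center C sits 8.1 in from both sides at C = (48.4, 14.1). Then |ZC| = |C − Z| = 50.4.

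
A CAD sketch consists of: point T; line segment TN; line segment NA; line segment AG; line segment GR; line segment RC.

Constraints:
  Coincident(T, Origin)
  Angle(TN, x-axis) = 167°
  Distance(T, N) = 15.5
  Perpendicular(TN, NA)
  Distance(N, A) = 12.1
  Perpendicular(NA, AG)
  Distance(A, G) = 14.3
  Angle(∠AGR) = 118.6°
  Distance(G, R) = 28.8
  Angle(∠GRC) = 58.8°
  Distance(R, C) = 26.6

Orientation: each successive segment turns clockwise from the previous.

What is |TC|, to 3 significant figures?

18.4

T is at the origin; TN runs at 167.0° with length 15.5, so N = (-15.1, 3.49). TN ⟂ NA, so NA runs at 77.0°; with |NA| = 12.1, A = (-12.4, 15.3). NA ⟂ AG, so AG runs at -13.0°; with |AG| = 14.3, G = (1.55, 12.1). ∠AGR = 118.6° gives GR at -74.4° from the x-axis; with |GR| = 28.8, R = (9.30, -15.7). ∠GRC = 58.8° gives RC at 164° from the x-axis; with |RC| = 26.6, C = (-16.3, -8.53). Then |TC| = |C − T| = 18.4.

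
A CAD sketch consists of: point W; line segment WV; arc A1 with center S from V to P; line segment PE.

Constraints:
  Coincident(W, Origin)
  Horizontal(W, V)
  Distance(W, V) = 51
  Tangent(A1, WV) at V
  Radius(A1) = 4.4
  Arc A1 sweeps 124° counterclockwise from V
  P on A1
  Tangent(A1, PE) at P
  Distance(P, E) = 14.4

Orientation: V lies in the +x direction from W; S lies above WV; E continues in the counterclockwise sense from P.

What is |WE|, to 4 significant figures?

50.24

W is at the origin; WV is horizontal with |WV| = 51.0 and V on the +x side, so V = (51.00, 0.000). Tangency of A1 to WV means the radius SV is perpendicular to WV, so S = V + (0, 4.4) = (51.00, 4.400). On A1, V sits at bearing -90° from S; a 124° counterclockwise sweep puts P at bearing 34°, so P = S + 4.4·(cos 34°, sin 34°) = (54.65, 6.860). A1 meets PE tangentially, so SP is at right angles to PE, so PE runs along (−sin 34°, cos 34°); with |PE| = 14.4, E = (46.60, 18.80). Then |WE| = |E − W| = 50.24.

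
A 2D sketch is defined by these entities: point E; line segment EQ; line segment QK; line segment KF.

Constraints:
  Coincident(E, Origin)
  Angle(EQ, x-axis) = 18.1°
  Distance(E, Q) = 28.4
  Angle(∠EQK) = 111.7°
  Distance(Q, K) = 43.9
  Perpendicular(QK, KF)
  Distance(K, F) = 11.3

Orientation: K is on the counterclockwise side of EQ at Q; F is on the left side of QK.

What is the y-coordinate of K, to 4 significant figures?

52.64

E is at the origin; EQ runs at 18.1° with length 28.4, so Q = 28.4·(cos 18.1°, sin 18.1°) = (26.99, 8.823). ∠EQK = 111.7°, so QK runs at 18.1° + (180° − 111.7°) = 86.40° from the x-axis; with |QK| = 43.9, K = Q + 43.9·(cos 86.40°, sin 86.40°) = (29.75, 52.64). So K.y = 52.64.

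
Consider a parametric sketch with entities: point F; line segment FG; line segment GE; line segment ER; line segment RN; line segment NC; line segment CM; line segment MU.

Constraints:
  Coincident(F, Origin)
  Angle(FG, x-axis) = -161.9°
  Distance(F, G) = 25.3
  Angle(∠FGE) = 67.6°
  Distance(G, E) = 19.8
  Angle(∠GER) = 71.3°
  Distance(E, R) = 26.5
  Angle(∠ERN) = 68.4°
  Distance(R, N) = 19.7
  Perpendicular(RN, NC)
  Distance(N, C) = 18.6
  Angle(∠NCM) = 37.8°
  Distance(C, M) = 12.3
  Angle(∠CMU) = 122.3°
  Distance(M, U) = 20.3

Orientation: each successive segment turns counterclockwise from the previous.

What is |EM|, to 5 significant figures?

15.941

F is at the origin; FG runs at -161.9° with length 25.3, so G = (-24.048, -7.8601). ∠FGE = 67.6° gives GE at -49.500° from the x-axis; with |GE| = 19.8, E = (-11.189, -22.916). ∠GER = 71.3° gives ER at 59.200° from the x-axis; with |ER| = 26.5, R = (2.3802, -0.15371). ∠ERN = 68.4° gives RN at 170.80° from the x-axis; with |RN| = 19.7, N = (-17.066, 2.9959). The perpendicularity gives NC at right angles to RN, so NC runs at -99.200°; with |NC| = 18.6, C = (-20.040, -15.365). ∠NCM = 37.8° gives CM at 43.000° from the x-axis; with |CM| = 12.3, M = (-11.045, -6.9762). Then |EM| = |M − E| = 15.941.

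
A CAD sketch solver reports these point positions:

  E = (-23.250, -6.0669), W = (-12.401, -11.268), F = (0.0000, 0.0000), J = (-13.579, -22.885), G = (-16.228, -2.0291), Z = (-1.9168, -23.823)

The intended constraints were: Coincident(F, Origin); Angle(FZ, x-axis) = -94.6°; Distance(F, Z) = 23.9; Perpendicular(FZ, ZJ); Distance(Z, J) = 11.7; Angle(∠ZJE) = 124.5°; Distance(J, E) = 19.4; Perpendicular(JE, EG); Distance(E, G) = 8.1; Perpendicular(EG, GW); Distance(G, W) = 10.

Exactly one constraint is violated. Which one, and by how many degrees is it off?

Perpendicular(EG, GW) — off by 7.40°.

F = (0.00, 0.00) ✓; FZ at -94.60° ✓; |FZ| = 23.90 ✓; ∠(FZ, ZJ) = 90.00° ✓; |ZJ| = 11.70 ✓; ∠ZJE = 124.5° ✓; |JE| = 19.40 ✓; ∠(JE, EG) = 90.00° ✓; |EG| = 8.100 ✓; ∠(EG, GW) = 97.40° ✗; |GW| = 10.00 ✓.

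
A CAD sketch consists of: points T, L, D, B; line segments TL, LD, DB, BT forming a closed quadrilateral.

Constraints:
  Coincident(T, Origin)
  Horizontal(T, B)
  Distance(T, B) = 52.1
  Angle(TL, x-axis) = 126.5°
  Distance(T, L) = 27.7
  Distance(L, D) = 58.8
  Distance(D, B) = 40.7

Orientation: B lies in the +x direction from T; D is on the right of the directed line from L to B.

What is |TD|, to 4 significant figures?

31.11

Checks: |TB| = 52.10 ✓; |TL| = 27.70 ✓; |LD| = 58.80 ✓; |DB| = 40.70 ✓.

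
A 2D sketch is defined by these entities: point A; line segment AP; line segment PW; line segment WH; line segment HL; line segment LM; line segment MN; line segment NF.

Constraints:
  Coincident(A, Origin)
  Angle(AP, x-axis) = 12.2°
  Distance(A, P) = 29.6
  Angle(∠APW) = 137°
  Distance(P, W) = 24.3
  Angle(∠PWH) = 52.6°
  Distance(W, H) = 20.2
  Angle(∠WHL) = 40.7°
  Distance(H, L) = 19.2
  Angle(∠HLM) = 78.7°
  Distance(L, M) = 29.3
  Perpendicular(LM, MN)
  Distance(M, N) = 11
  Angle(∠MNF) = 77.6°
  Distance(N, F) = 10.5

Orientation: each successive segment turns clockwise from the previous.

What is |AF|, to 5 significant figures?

51.630

A is at the origin; AP runs at 12.2° with length 29.6, so P = (28.932, 6.2552). ∠APW = 137.0° gives PW at -30.800° from the x-axis; with |PW| = 24.3, W = (49.804, -6.1874). ∠PWH = 52.6° gives WH at -158.20° from the x-axis; with |WH| = 20.2, H = (31.049, -13.689). ∠WHL = 40.7° gives HL at 62.500° from the x-axis; with |HL| = 19.2, L = (39.914, 3.3416). ∠HLM = 78.7° gives LM at -38.800° from the x-axis; with |LM| = 29.3, M = (62.749, -15.018). LM is perpendicular to MN, so MN runs at -128.80°; with |MN| = 11.0, N = (55.856, -23.591). ∠MNF = 77.6° gives NF at 128.80° from the x-axis; with |NF| = 10.5, F = (49.277, -15.408). Then |AF| = |F − A| = 51.630.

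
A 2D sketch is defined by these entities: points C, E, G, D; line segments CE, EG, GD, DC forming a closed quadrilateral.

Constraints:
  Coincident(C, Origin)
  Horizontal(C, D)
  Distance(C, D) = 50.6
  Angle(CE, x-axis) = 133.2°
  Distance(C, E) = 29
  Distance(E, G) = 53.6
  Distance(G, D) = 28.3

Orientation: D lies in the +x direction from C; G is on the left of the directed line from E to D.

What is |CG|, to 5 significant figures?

40.663

C is at the origin; CD is horizontal with |CD| = 50.6 and D in +x, so D = (50.6, 0). CE runs at 133.2° with |CE| = 29.0, so E = (-19.852, 21.140). G is determined by |EG| = 53.6 and |GD| = 28.3 together: it lies at the intersection of circle(E, 53.6) and circle(D, 28.3). With |ED| = 73.555, the foot of the radical line on ED is 50.863 from E and the perpendicular offset is √(53.6² − 50.863²) = 16.910. Taking the left-of-ED solution: G = (33.725, 22.718).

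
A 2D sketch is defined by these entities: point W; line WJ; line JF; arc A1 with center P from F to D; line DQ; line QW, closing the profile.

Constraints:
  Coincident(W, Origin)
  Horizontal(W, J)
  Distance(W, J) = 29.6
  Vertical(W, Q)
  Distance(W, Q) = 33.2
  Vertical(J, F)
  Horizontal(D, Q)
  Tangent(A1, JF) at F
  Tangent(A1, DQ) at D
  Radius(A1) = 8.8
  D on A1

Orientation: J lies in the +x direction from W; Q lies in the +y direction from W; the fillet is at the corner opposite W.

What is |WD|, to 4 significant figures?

39.18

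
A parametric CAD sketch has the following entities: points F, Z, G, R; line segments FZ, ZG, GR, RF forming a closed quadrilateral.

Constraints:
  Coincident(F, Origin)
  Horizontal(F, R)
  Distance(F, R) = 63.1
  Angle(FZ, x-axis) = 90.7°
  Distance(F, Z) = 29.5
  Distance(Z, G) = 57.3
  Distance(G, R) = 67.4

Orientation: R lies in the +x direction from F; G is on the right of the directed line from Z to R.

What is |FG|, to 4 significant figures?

27.82

Checks: |ZG| = 57.30 ✓; |GR| = 67.40 ✓.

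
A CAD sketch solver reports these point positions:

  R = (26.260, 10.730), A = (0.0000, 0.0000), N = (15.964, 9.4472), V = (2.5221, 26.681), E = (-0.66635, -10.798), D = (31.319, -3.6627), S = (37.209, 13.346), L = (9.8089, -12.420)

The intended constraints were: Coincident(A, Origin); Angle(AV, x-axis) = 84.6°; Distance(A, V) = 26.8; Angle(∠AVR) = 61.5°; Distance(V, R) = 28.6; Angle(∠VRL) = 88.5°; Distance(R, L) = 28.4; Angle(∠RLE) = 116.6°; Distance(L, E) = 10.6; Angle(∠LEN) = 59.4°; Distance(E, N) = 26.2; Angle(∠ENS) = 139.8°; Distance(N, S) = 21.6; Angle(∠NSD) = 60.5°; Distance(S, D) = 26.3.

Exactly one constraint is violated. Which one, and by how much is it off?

Distance(S, D) = 26.3 — off by 8.30.

A = (0.00, 0.00) ✓; AV at 84.60° ✓; |AV| = 26.80 ✓; ∠AVR = 61.50° ✓; |VR| = 28.60 ✓; ∠VRL = 88.50° ✓; |RL| = 28.40 ✓; ∠RLE = 116.6° ✓; |LE| = 10.60 ✓; ∠LEN = 59.40° ✓; |EN| = 26.20 ✓; ∠ENS = 139.8° ✓; |NS| = 21.60 ✓; ∠NSD = 60.50° ✓; |SD| = 18.00 ✗.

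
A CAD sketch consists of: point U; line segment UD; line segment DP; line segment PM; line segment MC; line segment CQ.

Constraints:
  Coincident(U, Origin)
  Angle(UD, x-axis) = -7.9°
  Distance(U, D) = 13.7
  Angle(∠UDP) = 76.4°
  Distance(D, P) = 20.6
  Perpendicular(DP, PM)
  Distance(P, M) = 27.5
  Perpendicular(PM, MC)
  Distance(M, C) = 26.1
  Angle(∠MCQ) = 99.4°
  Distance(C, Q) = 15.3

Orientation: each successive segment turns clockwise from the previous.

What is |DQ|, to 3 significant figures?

14.8

U is at the origin; UD runs at -7.9° with length 13.7, so D = (13.6, -1.88). ∠UDP = 76.4° gives DP at -112° from the x-axis; with |DP| = 20.6, P = (6.02, -21.0). DP ⟂ PM, so PM runs at 158°; with |PM| = 27.5, M = (-19.6, -11.0). PM ⟂ MC, so MC runs at 68.5°; with |MC| = 26.1, C = (-10.0, 13.3). ∠MCQ = 99.4° gives CQ at -12.1° from the x-axis; with |CQ| = 15.3, Q = (4.96, 10.1). Then |DQ| = |Q − D| = 14.8.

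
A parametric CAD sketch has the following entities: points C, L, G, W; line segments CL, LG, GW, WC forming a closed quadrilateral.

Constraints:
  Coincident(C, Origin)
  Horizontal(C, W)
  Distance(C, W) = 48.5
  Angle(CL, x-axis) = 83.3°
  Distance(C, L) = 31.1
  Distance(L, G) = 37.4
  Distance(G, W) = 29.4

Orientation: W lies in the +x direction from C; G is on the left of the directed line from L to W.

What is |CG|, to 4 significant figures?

49.84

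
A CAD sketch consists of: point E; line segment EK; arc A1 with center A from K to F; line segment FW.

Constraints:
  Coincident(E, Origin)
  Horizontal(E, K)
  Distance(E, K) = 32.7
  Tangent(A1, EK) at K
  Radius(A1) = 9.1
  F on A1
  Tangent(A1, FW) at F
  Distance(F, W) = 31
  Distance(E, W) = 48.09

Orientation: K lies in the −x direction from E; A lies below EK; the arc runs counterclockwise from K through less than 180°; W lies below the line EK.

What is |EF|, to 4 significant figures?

42.85

Checks: |AF| = 9.100 ✓; ∠(AF, FW) = 90.00° ✓; |FW| = 31.00 ✓; |EW| = 48.09 ✓.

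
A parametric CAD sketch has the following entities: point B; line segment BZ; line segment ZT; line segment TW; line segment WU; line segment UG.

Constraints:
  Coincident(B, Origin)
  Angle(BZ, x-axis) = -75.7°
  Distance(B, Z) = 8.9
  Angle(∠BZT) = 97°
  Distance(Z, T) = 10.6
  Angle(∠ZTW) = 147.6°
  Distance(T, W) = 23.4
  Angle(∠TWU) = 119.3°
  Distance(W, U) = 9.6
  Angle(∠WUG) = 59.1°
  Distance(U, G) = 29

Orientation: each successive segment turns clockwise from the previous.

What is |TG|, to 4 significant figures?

7.614

∠TWU = 119.3° gives WU at 108.2° from the x-axis; with |WU| = 9.6, U = (-33.64, 1.150). ∠WUG = 59.1° gives UG at -12.70° from the x-axis; with |UG| = 29.0, G = (-5.348, -5.225). Then |TG| = |G − T| = 7.614.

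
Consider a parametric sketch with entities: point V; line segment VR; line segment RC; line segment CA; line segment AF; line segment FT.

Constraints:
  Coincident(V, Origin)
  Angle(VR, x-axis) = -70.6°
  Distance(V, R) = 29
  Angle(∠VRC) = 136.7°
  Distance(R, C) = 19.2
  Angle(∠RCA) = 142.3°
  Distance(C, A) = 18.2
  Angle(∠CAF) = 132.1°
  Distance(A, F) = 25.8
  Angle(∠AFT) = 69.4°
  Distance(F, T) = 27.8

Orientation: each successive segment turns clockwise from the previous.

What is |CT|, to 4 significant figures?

30.87

V is at the origin; VR runs at -70.6° with length 29.0, so R = (9.633, -27.35). ∠VRC = 136.7° gives RC at -113.9° from the x-axis; with |RC| = 19.2, C = (1.854, -44.91). ∠RCA = 142.3° gives CA at -151.6° from the x-axis; with |CA| = 18.2, A = (-14.16, -53.56). ∠CAF = 132.1° gives AF at 160.5° from the x-axis; with |AF| = 25.8, F = (-38.48, -44.95). ∠AFT = 69.4° gives FT at 49.90° from the x-axis; with |FT| = 27.8, T = (-20.57, -23.69). Then |CT| = |T − C| = 30.87.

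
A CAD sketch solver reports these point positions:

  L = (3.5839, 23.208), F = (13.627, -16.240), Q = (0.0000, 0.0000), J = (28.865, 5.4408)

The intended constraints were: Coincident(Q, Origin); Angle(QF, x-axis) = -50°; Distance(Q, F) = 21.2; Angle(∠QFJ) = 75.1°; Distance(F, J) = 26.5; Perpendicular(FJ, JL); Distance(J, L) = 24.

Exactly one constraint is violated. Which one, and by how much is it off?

Distance(J, L) = 24 — off by 6.90.

Q = (0.00, 0.00) ✓; QF at -50.00° ✓; |QF| = 21.20 ✓; ∠QFJ = 75.10° ✓; |FJ| = 26.50 ✓; ∠(FJ, JL) = 90.00° ✓; |JL| = 30.90 ✗.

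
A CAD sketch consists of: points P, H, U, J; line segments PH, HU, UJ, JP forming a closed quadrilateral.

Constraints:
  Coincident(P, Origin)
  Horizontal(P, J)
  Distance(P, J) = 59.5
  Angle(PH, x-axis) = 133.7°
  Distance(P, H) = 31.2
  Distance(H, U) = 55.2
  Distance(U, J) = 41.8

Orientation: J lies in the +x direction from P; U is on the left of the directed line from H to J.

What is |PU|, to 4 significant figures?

45.94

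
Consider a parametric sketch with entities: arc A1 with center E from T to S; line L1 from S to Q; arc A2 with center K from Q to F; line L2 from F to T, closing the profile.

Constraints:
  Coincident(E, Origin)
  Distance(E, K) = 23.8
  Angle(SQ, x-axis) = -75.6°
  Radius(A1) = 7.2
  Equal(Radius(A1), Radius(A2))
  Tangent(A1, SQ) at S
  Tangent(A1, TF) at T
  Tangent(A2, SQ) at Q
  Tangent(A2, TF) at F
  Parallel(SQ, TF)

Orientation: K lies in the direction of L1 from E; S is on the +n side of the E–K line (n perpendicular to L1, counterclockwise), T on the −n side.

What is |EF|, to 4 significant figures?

24.87

The slot axis is L1's direction at -75.6°, so u = (cos -75.6°, sin -75.6°) = (0.2487, -0.9686) and n = (−sin -75.6°, cos -75.6°) = (0.9686, 0.2487). E is at the origin and K lies 23.8 along u from E, so K = 23.8·u = (5.919, -23.05). Tangency of A1 to both parallel lines with radius 7.2 puts S and T at E ± 7.2·n: S = (6.974, 1.791), T = (-6.974, -1.791). Equal radii place Q and F the same way about K: Q = K + 7.2·n = (12.89, -21.26), F = K − 7.2·n = (-1.055, -24.84). Then |EF| = |F − E| = 24.87.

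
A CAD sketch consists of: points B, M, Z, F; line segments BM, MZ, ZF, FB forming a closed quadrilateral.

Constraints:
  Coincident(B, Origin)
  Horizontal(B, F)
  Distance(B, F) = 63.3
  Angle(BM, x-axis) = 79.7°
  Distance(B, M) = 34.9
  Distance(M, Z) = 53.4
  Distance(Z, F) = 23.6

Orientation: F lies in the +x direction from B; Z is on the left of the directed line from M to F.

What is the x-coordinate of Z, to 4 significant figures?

58.44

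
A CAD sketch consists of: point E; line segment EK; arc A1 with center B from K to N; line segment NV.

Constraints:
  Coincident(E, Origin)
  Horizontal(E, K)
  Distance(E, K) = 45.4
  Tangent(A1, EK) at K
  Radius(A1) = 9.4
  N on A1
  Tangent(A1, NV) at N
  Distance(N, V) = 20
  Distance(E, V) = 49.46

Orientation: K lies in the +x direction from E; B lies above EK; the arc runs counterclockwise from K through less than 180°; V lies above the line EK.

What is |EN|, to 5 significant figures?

54.668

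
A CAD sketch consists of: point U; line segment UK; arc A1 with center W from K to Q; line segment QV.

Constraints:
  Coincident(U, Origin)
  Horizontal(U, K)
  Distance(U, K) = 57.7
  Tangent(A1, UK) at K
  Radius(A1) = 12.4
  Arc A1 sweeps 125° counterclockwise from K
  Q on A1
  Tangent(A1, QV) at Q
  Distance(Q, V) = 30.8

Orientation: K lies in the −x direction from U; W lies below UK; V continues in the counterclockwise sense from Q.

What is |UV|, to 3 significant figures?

67.2

U is at the origin; U and K share the same y with |UK| = 57.7 and K on the −x side, so K = (-57.7, 0.00). Since A1 is tangent to UK there, WK ⟂ UK, so W = K + (0, -12.4) = (-57.7, -12.4). On A1, K sits at bearing 90° from W; a 125° counterclockwise sweep puts Q at bearing 215°, so Q = W + 12.4·(cos 215°, sin 215°) = (-67.9, -19.5). Since A1 is tangent to QV there, WQ ⟂ QV, so QV runs along (−sin 215°, cos 215°); with |QV| = 30.8, V = (-50.2, -44.7). Then |UV| = |V − U| = 67.2.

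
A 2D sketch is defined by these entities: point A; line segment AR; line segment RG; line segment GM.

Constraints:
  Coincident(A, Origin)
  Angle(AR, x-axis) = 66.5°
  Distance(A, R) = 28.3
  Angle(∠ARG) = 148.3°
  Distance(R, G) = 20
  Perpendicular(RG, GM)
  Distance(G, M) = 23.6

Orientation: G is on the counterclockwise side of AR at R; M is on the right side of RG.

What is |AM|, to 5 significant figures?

58.505

A is at the origin; AR runs at 66.5° with length 28.3, so R = 28.3·(cos 66.5°, sin 66.5°) = (11.285, 25.953). ∠ARG = 148.3°, so RG runs at 66.5° + (180° − 148.3°) = 98.200° from the x-axis; with |RG| = 20.0, G = R + 20.0·(cos 98.200°, sin 98.200°) = (8.4320, 45.748). The perpendicularity gives GM at right angles to RG; with |GM| = 23.6 on the right of RG, M = G + 23.6·(0.98978, 0.14263) = (31.791, 49.114). Then |AM| = |M − A| = 58.505.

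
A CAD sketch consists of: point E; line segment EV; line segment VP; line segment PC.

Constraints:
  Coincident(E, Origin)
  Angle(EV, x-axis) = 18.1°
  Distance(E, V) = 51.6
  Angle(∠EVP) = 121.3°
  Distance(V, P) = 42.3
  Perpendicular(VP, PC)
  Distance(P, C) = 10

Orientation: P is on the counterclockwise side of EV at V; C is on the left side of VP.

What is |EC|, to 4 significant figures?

77.06

∠EVP = 121.3°, so VP runs at 18.1° + (180° − 121.3°) = 76.80° from the x-axis; with |VP| = 42.3, P = V + 42.3·(cos 76.80°, sin 76.80°) = (58.71, 57.21). The perpendicularity gives PC at right angles to VP; with |PC| = 10.0 on the left of VP, C = P + 10.0·(-0.9736, 0.2284) = (48.97, 59.50). Then |EC| = |C − E| = 77.06.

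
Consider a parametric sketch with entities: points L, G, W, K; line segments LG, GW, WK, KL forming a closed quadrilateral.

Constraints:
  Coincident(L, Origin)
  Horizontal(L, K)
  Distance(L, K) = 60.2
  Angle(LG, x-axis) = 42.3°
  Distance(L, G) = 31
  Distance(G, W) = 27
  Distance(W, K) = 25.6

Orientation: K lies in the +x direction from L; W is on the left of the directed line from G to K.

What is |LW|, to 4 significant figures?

55.03

Checks: |GW| = 27.00 ✓; |WK| = 25.60 ✓.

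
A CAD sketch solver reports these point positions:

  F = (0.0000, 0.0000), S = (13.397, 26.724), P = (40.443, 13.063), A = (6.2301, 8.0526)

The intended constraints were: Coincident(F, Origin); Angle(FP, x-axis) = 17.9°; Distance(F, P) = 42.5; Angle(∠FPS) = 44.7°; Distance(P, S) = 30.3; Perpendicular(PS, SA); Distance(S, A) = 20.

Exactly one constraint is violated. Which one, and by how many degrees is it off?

Perpendicular(PS, SA) — off by 5.80°.

F = (0.00, 0.00) ✓; FP at 17.90° ✓; |FP| = 42.50 ✓; ∠FPS = 44.70° ✓; |PS| = 30.30 ✓; ∠(PS, SA) = 95.80° ✗; |SA| = 20.00 ✓.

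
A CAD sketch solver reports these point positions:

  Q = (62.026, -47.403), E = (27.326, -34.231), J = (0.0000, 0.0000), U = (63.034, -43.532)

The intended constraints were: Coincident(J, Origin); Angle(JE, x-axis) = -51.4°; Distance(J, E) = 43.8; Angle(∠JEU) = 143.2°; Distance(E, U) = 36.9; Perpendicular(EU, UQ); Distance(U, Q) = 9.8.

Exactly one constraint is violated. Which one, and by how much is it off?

Distance(U, Q) = 9.8 — off by 5.80.

J = (0.00, 0.00) ✓; JE at -51.40° ✓; |JE| = 43.80 ✓; ∠JEU = 143.2° ✓; |EU| = 36.90 ✓; ∠(EU, UQ) = 90.00° ✓; |UQ| = 4.000 ✗.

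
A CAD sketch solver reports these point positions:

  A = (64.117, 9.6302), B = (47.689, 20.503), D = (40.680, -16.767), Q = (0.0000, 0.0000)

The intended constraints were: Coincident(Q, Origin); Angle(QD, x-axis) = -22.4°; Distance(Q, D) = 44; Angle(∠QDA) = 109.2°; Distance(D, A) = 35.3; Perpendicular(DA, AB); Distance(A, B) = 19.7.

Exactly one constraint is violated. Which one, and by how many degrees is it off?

Perpendicular(DA, AB) — off by 8.10°.

Q = (0.00, 0.00) ✓; QD at -22.40° ✓; |QD| = 44.00 ✓; ∠QDA = 109.2° ✓; |DA| = 35.30 ✓; ∠(DA, AB) = 98.10° ✗; |AB| = 19.70 ✓.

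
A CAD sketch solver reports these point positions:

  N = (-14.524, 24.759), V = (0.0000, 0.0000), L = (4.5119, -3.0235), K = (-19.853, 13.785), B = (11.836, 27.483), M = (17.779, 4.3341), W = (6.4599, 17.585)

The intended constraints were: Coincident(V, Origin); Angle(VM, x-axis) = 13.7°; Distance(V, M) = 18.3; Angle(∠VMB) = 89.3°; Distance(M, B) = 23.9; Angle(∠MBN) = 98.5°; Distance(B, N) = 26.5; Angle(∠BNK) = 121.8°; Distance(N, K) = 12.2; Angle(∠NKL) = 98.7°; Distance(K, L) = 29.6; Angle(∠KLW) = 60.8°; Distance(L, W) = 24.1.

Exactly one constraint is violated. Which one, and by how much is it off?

Distance(L, W) = 24.1 — off by 3.40.

V = (0.00, 0.00) ✓; VM at 13.70° ✓; |VM| = 18.30 ✓; ∠VMB = 89.30° ✓; |MB| = 23.90 ✓; ∠MBN = 98.50° ✓; |BN| = 26.50 ✓; ∠BNK = 121.8° ✓; |NK| = 12.20 ✓; ∠NKL = 98.70° ✓; |KL| = 29.60 ✓; ∠KLW = 60.80° ✓; |LW| = 20.70 ✗.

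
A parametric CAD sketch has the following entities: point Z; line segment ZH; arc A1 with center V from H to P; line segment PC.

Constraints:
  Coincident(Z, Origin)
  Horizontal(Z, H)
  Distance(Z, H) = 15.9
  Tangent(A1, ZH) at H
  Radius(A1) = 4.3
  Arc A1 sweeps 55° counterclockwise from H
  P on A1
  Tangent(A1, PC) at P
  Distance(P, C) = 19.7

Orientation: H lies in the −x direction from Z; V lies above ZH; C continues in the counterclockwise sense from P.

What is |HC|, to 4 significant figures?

23.29

Z is at the origin; Z and H share the same y with |ZH| = 15.9 and H on the −x side, so H = (-15.90, 0.000). A1 meets ZH tangentially, so VH is at right angles to ZH, so V = H + (0, 4.3) = (-15.90, 4.300). On A1, H sits at bearing -90° from V; a 55° counterclockwise sweep puts P at bearing -35°, so P = V + 4.3·(cos -35°, sin -35°) = (-12.38, 1.834). The tangent condition forces VP to be normal to PC, so PC runs along (−sin -35°, cos -35°); with |PC| = 19.7, C = (-1.078, 17.97). Then |HC| = |C − H| = 23.29.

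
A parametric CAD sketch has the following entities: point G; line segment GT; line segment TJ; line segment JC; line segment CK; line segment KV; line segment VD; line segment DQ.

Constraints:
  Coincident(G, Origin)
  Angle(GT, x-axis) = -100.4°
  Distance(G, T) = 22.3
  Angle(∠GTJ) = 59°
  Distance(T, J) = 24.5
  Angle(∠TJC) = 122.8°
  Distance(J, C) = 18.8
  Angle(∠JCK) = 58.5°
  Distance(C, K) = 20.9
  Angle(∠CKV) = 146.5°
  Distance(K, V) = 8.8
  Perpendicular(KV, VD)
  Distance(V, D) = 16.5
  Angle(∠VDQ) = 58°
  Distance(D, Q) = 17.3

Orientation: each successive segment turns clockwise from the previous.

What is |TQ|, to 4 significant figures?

26.23

G is at the origin; GT runs at -100.4° with length 22.3, so T = (-4.026, -21.93). ∠GTJ = 59.0° gives TJ at 138.6° from the x-axis; with |TJ| = 24.5, J = (-22.40, -5.732). ∠TJC = 122.8° gives JC at 81.40° from the x-axis; with |JC| = 18.8, C = (-19.59, 12.86). ∠JCK = 58.5° gives CK at -40.10° from the x-axis; with |CK| = 20.9, K = (-3.605, -0.6051). ∠CKV = 146.5° gives KV at -73.60° from the x-axis; with |KV| = 8.8, V = (-1.121, -9.047). KV ⟂ VD, so VD runs at -163.6°; with |VD| = 16.5, D = (-16.95, -13.71). ∠VDQ = 58.0° gives DQ at 74.40° from the x-axis; with |DQ| = 17.3, Q = (-12.30, 2.957). Then |TQ| = |Q − T| = 26.23.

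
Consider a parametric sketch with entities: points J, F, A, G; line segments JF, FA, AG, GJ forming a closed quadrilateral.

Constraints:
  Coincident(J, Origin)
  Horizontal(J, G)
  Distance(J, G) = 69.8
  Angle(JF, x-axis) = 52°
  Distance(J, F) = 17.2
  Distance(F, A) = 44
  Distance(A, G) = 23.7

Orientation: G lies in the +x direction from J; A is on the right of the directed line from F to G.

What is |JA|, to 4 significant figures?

49.00

Checks: JF at 52.00° ✓; |FA| = 44.00 ✓; |AG| = 23.70 ✓.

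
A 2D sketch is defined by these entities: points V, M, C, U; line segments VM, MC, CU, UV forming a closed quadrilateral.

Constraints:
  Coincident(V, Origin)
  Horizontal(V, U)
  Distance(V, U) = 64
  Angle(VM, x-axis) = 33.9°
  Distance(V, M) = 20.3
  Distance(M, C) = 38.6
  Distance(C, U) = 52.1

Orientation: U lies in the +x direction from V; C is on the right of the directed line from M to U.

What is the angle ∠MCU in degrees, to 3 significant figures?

62.6°

V is at the origin; V and U share the same y with |VU| = 64.0 and U in +x, so U = (64.0, 0). VM runs at 33.9° with |VM| = 20.3, so M = (16.8, 11.3). C is determined by |MC| = 38.6 and |CU| = 52.1 together: it lies at the intersection of circle(M, 38.6) and circle(U, 52.1). With |MU| = 48.5, the foot of the radical line on MU is 11.6 from M and the perpendicular offset is √(38.6² − 11.6²) = 36.8. Taking the right-of-MU solution: C = (19.6, -27.2).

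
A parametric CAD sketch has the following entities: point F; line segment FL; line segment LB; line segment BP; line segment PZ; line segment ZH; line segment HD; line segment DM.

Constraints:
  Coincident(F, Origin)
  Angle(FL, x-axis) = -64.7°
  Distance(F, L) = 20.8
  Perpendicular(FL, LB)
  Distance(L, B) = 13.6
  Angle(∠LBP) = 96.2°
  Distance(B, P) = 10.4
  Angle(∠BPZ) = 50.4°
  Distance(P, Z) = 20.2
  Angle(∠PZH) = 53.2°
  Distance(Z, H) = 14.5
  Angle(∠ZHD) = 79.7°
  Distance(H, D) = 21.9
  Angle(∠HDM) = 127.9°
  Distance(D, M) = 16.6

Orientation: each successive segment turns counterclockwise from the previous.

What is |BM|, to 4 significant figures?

29.76

F is at the origin; FL runs at -64.7° with length 20.8, so L = (8.889, -18.80). FL is perpendicular to LB, so LB runs at 25.30°; with |LB| = 13.6, B = (21.18, -12.99). ∠LBP = 96.2° gives BP at 109.1° from the x-axis; with |BP| = 10.4, P = (17.78, -3.165). ∠BPZ = 50.4° gives PZ at -121.3° from the x-axis; with |PZ| = 20.2, Z = (7.287, -20.43). ∠PZH = 53.2° gives ZH at 5.500° from the x-axis; with |ZH| = 14.5, H = (21.72, -19.04). ∠ZHD = 79.7° gives HD at 105.8° from the x-axis; with |HD| = 21.9, D = (15.76, 2.037). ∠HDM = 127.9° gives DM at 157.9° from the x-axis; with |DM| = 16.6, M = (0.3771, 8.282). Then |BM| = |M − B| = 29.76.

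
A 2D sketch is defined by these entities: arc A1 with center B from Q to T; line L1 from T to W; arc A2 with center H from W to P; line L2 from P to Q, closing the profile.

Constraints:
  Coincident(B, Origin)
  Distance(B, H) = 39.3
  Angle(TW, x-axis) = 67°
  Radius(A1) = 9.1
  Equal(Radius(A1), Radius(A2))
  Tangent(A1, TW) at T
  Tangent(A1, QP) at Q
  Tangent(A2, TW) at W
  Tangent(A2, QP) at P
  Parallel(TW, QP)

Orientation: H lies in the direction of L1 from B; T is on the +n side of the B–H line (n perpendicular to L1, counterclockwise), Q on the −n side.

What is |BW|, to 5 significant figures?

40.340

The slot axis is L1's direction at 67.0°, so u = (cos 67.0°, sin 67.0°) = (0.39073, 0.92050) and n = (−sin 67.0°, cos 67.0°) = (-0.92050, 0.39073). B is at the origin and H lies 39.3 along u from B, so H = 39.3·u = (15.356, 36.176). Tangency of A1 to both parallel lines with radius 9.1 puts T and Q at B ± 9.1·n: T = (-8.3766, 3.5557), Q = (8.3766, -3.5557). Equal radii place W and P the same way about H: W = H + 9.1·n = (6.9791, 39.731), P = H − 9.1·n = (23.732, 32.620). Then |BW| = |W − B| = 40.340.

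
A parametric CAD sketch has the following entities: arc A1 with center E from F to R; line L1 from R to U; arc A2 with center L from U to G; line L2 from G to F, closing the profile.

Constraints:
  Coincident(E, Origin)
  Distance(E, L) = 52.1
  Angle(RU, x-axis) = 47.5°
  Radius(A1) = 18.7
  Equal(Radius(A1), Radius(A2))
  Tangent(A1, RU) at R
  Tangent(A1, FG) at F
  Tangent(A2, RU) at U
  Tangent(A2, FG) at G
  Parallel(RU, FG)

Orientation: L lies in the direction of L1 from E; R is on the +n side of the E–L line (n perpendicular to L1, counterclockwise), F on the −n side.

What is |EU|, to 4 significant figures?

55.35

Tangency of A1 to both parallel lines with radius 18.7 puts R and F at E ± 18.7·n: R = (-13.79, 12.63), F = (13.79, -12.63). Equal radii place U and G the same way about L: U = L + 18.7·n = (21.41, 51.05), G = L − 18.7·n = (48.99, 25.78). Then |EU| = |U − E| = 55.35.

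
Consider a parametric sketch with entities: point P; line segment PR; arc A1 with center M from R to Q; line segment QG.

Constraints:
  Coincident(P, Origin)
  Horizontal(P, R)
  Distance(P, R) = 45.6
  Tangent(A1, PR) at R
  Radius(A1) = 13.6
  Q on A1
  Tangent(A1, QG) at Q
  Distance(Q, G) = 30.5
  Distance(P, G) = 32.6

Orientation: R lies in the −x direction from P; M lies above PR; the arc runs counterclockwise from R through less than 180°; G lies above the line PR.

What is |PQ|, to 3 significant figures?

35.4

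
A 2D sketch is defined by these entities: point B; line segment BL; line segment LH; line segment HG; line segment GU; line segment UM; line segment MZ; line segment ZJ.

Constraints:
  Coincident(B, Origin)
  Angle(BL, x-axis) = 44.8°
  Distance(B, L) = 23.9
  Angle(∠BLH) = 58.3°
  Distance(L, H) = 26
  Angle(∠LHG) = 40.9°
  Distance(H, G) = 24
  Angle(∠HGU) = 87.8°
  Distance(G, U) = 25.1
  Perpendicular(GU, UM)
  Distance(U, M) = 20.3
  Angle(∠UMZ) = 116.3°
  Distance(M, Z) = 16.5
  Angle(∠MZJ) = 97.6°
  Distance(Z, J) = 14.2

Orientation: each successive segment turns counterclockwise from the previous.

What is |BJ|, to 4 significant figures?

17.50

B is at the origin; BL runs at 44.8° with length 23.9, so L = (16.96, 16.84). ∠BLH = 58.3° gives LH at 166.5° from the x-axis; with |LH| = 26.0, H = (-8.323, 22.91). ∠LHG = 40.9° gives HG at -54.40° from the x-axis; with |HG| = 24.0, G = (5.648, 3.396). ∠HGU = 87.8° gives GU at 37.80° from the x-axis; with |GU| = 25.1, U = (25.48, 18.78). GU is perpendicular to UM, so UM runs at 127.8°; with |UM| = 20.3, M = (13.04, 34.82). ∠UMZ = 116.3° gives MZ at -168.5° from the x-axis; with |MZ| = 16.5, Z = (-3.130, 31.53). ∠MZJ = 97.6° gives ZJ at -86.10° from the x-axis; with |ZJ| = 14.2, J = (-2.164, 17.36). Then |BJ| = |J − B| = 17.50.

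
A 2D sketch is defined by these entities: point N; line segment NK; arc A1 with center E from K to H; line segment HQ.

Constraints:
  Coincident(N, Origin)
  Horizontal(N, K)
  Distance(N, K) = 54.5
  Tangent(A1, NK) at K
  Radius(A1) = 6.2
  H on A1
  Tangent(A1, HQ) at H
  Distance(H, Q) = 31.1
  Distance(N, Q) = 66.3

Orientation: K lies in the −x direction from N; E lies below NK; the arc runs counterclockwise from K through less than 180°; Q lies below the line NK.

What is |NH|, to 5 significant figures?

61.030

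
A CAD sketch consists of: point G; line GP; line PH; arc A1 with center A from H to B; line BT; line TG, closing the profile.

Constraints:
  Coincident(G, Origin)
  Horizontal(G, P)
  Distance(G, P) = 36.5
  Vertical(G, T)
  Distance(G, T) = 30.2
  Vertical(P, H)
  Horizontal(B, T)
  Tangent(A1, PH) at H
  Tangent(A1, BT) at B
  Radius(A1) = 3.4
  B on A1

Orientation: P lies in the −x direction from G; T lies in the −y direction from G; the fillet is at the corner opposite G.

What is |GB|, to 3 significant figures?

44.8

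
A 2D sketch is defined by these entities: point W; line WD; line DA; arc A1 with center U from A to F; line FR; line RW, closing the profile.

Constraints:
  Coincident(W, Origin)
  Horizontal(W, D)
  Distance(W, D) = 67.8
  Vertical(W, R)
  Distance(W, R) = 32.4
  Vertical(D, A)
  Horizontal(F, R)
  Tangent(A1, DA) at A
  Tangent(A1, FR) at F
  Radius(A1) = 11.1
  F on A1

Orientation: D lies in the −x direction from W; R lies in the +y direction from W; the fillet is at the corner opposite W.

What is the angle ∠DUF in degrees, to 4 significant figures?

152.5°

W is at the origin; WD is horizontal with |WD| = 67.8 and D on the −x side, so D = (-67.80, 0.000). W and R share the same x with |WR| = 32.4 and R on the +y side, so R = (0.000, 32.40). The virtual corner opposite W is at (-67.80, 32.40). Since A1 is tangent to DA there, UA ⟂ DA and tangency of A1 to FR means the radius UF is perpendicular to FR, with radius 11.1, so the center U sits 11.1 in from both sides at U = (-56.70, 21.30). That places the tangent points at A = (-67.80, 21.30) on DA and F = (-56.70, 32.40) on FR. Then cos ∠DUF = UD·UF / (|UD||UF|), giving 152.5°.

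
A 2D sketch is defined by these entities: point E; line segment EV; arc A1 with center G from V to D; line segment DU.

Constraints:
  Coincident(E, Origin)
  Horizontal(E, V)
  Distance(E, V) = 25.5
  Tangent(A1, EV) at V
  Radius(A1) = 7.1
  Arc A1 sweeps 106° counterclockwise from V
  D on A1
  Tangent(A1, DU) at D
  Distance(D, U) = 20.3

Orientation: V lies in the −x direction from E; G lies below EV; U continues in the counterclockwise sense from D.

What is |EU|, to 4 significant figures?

39.12

On A1, V sits at bearing 90° from G; a 106° counterclockwise sweep puts D at bearing 196°, so D = G + 7.1·(cos 196°, sin 196°) = (-32.32, -9.057). A1 meets DU tangentially, so GD is at right angles to DU, so DU runs along (−sin 196°, cos 196°); with |DU| = 20.3, U = (-26.73, -28.57). Then |EU| = |U − E| = 39.12.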